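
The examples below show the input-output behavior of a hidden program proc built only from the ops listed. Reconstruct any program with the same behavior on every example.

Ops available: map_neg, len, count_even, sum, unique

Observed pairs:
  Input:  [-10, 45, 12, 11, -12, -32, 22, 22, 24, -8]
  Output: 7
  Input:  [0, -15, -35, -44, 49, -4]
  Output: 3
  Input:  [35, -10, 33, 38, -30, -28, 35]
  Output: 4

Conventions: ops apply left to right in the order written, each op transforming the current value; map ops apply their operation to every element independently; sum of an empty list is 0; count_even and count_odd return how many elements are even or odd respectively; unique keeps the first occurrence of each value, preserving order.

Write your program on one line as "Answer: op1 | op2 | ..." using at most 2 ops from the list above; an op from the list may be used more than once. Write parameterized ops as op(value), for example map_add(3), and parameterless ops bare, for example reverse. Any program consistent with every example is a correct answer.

unique | count_even

Check, running the answer program on each example:
  [-10, 45, 12, 11, -12, -32, 22, 22, 24, -8] -> [-10, 45, 12, 11, -12, -32, 22, 24, -8] -> 7
  [0, -15, -35, -44, 49, -4] -> [0, -15, -35, -44, 49, -4] -> 3
  [35, -10, 33, 38, -30, -28, 35] -> [35, -10, 33, 38, -30, -28] -> 4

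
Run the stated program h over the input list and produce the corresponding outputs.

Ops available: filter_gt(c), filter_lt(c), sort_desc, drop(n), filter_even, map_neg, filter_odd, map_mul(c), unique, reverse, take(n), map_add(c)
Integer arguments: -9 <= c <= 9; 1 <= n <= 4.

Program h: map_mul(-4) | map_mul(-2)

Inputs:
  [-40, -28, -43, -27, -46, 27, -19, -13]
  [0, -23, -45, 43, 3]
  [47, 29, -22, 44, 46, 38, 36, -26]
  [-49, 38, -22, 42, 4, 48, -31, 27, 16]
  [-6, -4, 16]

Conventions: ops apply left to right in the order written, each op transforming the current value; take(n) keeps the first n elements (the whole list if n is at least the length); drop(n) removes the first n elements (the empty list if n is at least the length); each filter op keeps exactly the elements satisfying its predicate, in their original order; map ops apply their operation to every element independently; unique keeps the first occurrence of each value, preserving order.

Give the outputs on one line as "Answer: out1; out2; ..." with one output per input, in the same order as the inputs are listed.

[-320, -224, -344, -216, -368, 216, -152, -104]; [0, -184, -360, 344, 24]; [376, 232, -176, 352, 368, 304, 288, -208]; [-392, 304, -176, 336, 32, 384, -248, 216, 128]; [-48, -32, 128]

Execution, op by op:
  [-40, -28, -43, -27, -46, 27, -19, -13] -> [160, 112, 172, 108, 184, -108, 76, 52] -> [-320, -224, -344, -216, -368, 216, -152, -104]
  [0, -23, -45, 43, 3] -> [0, 92, 180, -172, -12] -> [0, -184, -360, 344, 24]
  [47, 29, -22, 44, 46, 38, 36, -26] -> [-188, -116, 88, -176, -184, -152, -144, 104] -> [376, 232, -176, 352, 368, 304, 288, -208]
  [-49, 38, -22, 42, 4, 48, -31, 27, 16] -> [196, -152, 88, -168, -16, -192, 124, -108, -64] -> [-392, 304, -176, 336, 32, 384, -248, 216, 128]
  [-6, -4, 16] -> [24, 16, -64] -> [-48, -32, 128]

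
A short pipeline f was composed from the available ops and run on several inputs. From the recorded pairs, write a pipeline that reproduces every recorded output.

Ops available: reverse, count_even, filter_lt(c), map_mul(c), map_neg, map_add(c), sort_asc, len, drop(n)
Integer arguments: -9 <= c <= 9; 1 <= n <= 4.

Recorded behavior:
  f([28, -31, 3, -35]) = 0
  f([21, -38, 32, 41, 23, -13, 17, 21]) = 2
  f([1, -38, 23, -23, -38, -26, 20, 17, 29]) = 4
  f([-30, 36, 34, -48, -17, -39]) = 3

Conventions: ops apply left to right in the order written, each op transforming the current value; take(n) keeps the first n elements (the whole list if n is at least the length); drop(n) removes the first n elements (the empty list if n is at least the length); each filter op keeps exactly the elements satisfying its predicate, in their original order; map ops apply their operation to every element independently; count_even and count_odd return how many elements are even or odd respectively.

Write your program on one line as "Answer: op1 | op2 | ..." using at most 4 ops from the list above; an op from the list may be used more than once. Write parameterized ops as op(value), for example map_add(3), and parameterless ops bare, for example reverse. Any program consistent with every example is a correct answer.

map_neg | map_add(8) | drop(1) | count_even

Check, running the answer program on each example:
  [28, -31, 3, -35] -> [-28, 31, -3, 35] -> [-20, 39, 5, 43] -> [39, 5, 43] -> 0
  [21, -38, 32, 41, 23, -13, 17, 21] -> [-21, 38, -32, -41, -23, 13, -17, -21] -> [-13, 46, -24, -33, -15, 21, -9, -13] -> [46, -24, -33, -15, 21, -9, -13] -> 2
  [1, -38, 23, -23, -38, -26, 20, 17, 29] -> [-1, 38, -23, 23, 38, 26, -20, -17, -29] -> [7, 46, -15, 31, 46, 34, -12, -9, -21] -> [46, -15, 31, 46, 34, -12, -9, -21] -> 4
  [-30, 36, 34, -48, -17, -39] -> [30, -36, -34, 48, 17, 39] -> [38, -28, -26, 56, 25, 47] -> [-28, -26, 56, 25, 47] -> 3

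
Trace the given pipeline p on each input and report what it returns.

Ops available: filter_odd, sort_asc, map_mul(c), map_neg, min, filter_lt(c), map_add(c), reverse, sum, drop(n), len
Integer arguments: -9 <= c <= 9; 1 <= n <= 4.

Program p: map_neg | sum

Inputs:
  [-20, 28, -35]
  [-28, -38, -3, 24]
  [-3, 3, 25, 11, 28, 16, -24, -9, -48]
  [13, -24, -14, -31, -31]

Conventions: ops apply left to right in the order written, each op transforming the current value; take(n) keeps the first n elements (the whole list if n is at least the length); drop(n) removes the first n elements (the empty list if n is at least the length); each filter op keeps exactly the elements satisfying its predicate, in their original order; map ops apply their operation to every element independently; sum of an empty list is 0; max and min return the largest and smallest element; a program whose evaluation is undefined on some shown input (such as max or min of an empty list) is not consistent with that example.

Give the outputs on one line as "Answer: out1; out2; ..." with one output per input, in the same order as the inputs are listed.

27; 45; 1; 87

Execution, op by op:
  [-20, 28, -35] -> [20, -28, 35] -> 27
  [-28, -38, -3, 24] -> [28, 38, 3, -24] -> 45
  [-3, 3, 25, 11, 28, 16, -24, -9, -48] -> [3, -3, -25, -11, -28, -16, 24, 9, 48] -> 1
  [13, -24, -14, -31, -31] -> [-13, 24, 14, 31, 31] -> 87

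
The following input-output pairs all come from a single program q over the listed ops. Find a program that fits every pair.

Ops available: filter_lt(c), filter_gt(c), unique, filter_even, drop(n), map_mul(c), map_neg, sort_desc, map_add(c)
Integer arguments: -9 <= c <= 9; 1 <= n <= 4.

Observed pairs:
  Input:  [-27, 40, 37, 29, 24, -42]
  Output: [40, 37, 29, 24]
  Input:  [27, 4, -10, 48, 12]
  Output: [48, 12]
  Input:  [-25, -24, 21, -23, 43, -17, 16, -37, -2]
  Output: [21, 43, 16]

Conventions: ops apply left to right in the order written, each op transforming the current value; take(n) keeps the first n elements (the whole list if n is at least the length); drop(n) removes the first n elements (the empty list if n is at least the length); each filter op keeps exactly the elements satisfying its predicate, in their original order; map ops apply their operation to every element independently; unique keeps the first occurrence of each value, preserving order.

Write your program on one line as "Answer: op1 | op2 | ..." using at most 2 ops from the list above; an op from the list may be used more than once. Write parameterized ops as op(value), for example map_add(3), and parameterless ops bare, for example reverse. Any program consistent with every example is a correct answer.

drop(1) | filter_gt(5)

Check, running the answer program on each example:
  [-27, 40, 37, 29, 24, -42] -> [40, 37, 29, 24, -42] -> [40, 37, 29, 24]
  [27, 4, -10, 48, 12] -> [4, -10, 48, 12] -> [48, 12]
  [-25, -24, 21, -23, 43, -17, 16, -37, -2] -> [-24, 21, -23, 43, -17, 16, -37, -2] -> [21, 43, 16]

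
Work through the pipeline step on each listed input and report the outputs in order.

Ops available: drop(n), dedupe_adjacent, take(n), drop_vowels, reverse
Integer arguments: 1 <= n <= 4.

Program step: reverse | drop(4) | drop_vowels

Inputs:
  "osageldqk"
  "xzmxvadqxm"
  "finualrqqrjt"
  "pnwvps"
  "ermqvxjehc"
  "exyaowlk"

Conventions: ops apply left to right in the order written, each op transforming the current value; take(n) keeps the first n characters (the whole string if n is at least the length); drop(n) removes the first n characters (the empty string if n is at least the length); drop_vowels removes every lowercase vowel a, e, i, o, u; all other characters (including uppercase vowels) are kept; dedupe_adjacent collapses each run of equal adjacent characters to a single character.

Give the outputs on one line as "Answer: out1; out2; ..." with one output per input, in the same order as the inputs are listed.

Execution, op by op:
  "osageldqk" -> "kqdlegaso" -> "egaso" -> "gs"
  "xzmxvadqxm" -> "mxqdavxmzx" -> "avxmzx" -> "vxmzx"
  "finualrqqrjt" -> "tjrqqrlaunif" -> "qrlaunif" -> "qrlnf"
  "pnwvps" -> "spvwnp" -> "np" -> "np"
  "ermqvxjehc" -> "chejxvqmre" -> "xvqmre" -> "xvqmr"
  "exyaowlk" -> "klwoayxe" -> "ayxe" -> "yx"

"gs"; "vxmzx"; "qrlnf"; "np"; "xvqmr"; "yx"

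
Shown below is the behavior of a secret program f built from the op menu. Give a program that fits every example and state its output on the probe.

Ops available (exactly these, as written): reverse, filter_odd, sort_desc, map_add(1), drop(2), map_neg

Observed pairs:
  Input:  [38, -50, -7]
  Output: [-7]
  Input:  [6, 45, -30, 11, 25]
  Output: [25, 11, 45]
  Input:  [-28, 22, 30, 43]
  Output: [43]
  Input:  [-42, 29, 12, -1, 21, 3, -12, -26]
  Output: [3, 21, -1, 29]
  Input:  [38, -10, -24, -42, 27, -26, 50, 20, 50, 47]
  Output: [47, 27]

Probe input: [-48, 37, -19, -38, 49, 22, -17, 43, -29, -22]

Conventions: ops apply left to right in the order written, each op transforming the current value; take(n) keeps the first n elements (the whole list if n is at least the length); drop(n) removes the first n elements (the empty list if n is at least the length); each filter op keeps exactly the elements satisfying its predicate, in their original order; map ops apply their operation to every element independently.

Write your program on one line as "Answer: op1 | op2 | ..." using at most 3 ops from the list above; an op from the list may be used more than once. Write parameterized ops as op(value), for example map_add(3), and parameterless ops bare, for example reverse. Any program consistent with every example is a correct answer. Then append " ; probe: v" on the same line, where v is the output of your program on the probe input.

filter_odd | reverse ; probe: [-29, 43, -17, 49, -19, 37]

Check, running the answer program on each example:
  [38, -50, -7] -> [-7] -> [-7]
  [6, 45, -30, 11, 25] -> [45, 11, 25] -> [25, 11, 45]
  [-28, 22, 30, 43] -> [43] -> [43]
  [-42, 29, 12, -1, 21, 3, -12, -26] -> [29, -1, 21, 3] -> [3, 21, -1, 29]
  [38, -10, -24, -42, 27, -26, 50, 20, 50, 47] -> [27, 47] -> [47, 27]
  probe: [-48, 37, -19, -38, 49, 22, -17, 43, -29, -22] -> [37, -19, 49, -17, 43, -29] -> [-29, 43, -17, 49, -19, 37]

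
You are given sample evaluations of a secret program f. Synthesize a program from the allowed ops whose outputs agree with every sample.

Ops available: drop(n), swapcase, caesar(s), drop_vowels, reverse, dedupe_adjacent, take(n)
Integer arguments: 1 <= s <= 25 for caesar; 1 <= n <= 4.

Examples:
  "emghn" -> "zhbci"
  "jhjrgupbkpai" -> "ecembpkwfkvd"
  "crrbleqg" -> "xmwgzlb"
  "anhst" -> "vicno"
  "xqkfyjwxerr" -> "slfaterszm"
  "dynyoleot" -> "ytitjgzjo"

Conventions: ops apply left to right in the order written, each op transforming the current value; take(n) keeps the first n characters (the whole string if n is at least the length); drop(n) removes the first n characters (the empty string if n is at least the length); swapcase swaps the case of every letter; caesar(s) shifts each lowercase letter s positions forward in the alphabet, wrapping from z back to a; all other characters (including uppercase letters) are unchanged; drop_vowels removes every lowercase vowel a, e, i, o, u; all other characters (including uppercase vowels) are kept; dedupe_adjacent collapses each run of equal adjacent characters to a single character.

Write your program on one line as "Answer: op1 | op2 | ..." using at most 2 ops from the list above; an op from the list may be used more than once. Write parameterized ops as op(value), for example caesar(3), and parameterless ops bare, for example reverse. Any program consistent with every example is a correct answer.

dedupe_adjacent | caesar(21)

Check, running the answer program on each example:
  "emghn" -> "emghn" -> "zhbci"
  "jhjrgupbkpai" -> "jhjrgupbkpai" -> "ecembpkwfkvd"
  "crrbleqg" -> "crbleqg" -> "xmwgzlb"
  "anhst" -> "anhst" -> "vicno"
  "xqkfyjwxerr" -> "xqkfyjwxer" -> "slfaterszm"
  "dynyoleot" -> "dynyoleot" -> "ytitjgzjo"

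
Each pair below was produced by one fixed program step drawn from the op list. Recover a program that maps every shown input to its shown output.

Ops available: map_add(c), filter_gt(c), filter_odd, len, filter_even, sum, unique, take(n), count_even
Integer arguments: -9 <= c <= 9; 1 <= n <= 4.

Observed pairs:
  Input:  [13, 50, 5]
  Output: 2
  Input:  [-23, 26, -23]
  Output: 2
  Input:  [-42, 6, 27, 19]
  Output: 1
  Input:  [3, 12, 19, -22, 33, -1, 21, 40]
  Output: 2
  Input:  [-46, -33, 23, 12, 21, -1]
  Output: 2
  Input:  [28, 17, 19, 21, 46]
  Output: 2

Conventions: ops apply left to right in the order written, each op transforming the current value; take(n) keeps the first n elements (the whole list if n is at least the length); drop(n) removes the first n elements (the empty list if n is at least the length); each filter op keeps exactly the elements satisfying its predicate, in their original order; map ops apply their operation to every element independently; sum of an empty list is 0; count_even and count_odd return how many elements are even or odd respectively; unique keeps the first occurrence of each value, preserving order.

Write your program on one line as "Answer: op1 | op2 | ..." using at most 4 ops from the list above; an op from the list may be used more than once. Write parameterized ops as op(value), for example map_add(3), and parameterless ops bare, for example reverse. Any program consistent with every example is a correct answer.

take(3) | filter_odd | len

Check, running the answer program on each example:
  [13, 50, 5] -> [13, 50, 5] -> [13, 5] -> 2
  [-23, 26, -23] -> [-23, 26, -23] -> [-23, -23] -> 2
  [-42, 6, 27, 19] -> [-42, 6, 27] -> [27] -> 1
  [3, 12, 19, -22, 33, -1, 21, 40] -> [3, 12, 19] -> [3, 19] -> 2
  [-46, -33, 23, 12, 21, -1] -> [-46, -33, 23] -> [-33, 23] -> 2
  [28, 17, 19, 21, 46] -> [28, 17, 19] -> [17, 19] -> 2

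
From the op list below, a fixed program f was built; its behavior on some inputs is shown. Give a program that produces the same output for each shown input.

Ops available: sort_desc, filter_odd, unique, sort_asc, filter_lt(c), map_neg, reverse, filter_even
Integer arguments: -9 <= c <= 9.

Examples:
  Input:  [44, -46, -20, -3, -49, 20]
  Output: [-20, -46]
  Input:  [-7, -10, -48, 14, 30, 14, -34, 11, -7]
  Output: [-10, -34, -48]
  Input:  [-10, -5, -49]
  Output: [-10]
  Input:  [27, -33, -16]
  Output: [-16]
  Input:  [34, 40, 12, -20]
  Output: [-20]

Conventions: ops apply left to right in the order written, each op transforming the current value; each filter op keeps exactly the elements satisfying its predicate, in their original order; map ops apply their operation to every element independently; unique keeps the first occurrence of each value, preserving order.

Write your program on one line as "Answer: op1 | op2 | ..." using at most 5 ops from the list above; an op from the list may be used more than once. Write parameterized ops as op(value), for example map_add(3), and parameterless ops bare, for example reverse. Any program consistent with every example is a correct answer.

filter_even | sort_asc | filter_lt(5) | sort_desc

Check, running the answer program on each example:
  [44, -46, -20, -3, -49, 20] -> [44, -46, -20, 20] -> [-46, -20, 20, 44] -> [-46, -20] -> [-20, -46]
  [-7, -10, -48, 14, 30, 14, -34, 11, -7] -> [-10, -48, 14, 30, 14, -34] -> [-48, -34, -10, 14, 14, 30] -> [-48, -34, -10] -> [-10, -34, -48]
  [-10, -5, -49] -> [-10] -> [-10] -> [-10] -> [-10]
  [27, -33, -16] -> [-16] -> [-16] -> [-16] -> [-16]
  [34, 40, 12, -20] -> [34, 40, 12, -20] -> [-20, 12, 34, 40] -> [-20] -> [-20]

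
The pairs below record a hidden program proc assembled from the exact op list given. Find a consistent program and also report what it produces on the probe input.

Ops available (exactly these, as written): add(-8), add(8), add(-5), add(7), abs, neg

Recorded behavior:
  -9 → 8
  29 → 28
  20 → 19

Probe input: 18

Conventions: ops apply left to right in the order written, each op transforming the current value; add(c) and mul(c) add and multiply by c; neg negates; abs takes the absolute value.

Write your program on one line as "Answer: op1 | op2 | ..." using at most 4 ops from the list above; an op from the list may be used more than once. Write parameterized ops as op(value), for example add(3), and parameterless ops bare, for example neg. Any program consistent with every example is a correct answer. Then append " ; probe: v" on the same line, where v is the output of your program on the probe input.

abs | add(-8) | add(7) ; probe: 17

Check, running the answer program on each example:
  -9 -> 9 -> 1 -> 8
  29 -> 29 -> 21 -> 28
  20 -> 20 -> 12 -> 19
  probe: 18 -> 18 -> 10 -> 17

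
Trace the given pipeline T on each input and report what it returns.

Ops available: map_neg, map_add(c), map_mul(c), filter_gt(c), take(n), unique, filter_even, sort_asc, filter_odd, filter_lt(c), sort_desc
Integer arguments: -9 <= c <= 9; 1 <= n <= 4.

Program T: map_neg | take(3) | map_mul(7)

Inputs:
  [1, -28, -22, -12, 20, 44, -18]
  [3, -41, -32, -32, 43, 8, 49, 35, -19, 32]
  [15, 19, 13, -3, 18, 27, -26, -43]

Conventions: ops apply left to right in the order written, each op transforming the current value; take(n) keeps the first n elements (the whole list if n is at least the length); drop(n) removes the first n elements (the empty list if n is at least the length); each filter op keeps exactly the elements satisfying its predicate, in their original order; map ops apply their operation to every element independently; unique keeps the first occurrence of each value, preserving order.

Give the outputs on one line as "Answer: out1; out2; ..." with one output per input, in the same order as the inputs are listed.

[-7, 196, 154]; [-21, 287, 224]; [-105, -133, -91]

Execution, op by op:
  [1, -28, -22, -12, 20, 44, -18] -> [-1, 28, 22, 12, -20, -44, 18] -> [-1, 28, 22] -> [-7, 196, 154]
  [3, -41, -32, -32, 43, 8, 49, 35, -19, 32] -> [-3, 41, 32, 32, -43, -8, -49, -35, 19, -32] -> [-3, 41, 32] -> [-21, 287, 224]
  [15, 19, 13, -3, 18, 27, -26, -43] -> [-15, -19, -13, 3, -18, -27, 26, 43] -> [-15, -19, -13] -> [-105, -133, -91]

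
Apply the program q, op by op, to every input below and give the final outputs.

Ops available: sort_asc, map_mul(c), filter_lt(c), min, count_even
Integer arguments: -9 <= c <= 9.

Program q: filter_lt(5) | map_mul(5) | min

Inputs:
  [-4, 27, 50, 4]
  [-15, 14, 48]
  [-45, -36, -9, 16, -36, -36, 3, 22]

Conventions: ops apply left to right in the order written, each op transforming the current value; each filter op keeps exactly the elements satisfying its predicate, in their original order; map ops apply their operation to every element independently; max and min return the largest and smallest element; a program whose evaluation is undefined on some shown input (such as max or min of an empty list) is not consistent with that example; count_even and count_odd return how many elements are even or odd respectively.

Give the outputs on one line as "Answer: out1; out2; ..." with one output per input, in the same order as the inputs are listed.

Execution, op by op:
  [-4, 27, 50, 4] -> [-4, 4] -> [-20, 20] -> -20
  [-15, 14, 48] -> [-15] -> [-75] -> -75
  [-45, -36, -9, 16, -36, -36, 3, 22] -> [-45, -36, -9, -36, -36, 3] -> [-225, -180, -45, -180, -180, 15] -> -225

-20; -75; -225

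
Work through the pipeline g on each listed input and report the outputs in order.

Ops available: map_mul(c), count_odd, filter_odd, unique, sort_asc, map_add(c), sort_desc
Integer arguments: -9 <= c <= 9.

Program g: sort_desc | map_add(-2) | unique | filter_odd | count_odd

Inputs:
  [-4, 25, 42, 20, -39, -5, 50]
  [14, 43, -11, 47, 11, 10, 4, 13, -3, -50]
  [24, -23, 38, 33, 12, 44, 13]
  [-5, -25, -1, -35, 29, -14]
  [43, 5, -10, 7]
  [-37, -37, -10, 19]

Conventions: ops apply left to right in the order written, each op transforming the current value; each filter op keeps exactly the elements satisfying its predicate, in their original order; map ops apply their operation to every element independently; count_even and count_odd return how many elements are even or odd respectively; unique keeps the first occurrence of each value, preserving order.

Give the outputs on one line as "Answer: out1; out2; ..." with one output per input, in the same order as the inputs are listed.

3; 6; 3; 5; 3; 2

Execution, op by op:
  [-4, 25, 42, 20, -39, -5, 50] -> [50, 42, 25, 20, -4, -5, -39] -> [48, 40, 23, 18, -6, -7, -41] -> [48, 40, 23, 18, -6, -7, -41] -> [23, -7, -41] -> 3
  [14, 43, -11, 47, 11, 10, 4, 13, -3, -50] -> [47, 43, 14, 13, 11, 10, 4, -3, -11, -50] -> [45, 41, 12, 11, 9, 8, 2, -5, -13, -52] -> [45, 41, 12, 11, 9, 8, 2, -5, -13, -52] -> [45, 41, 11, 9, -5, -13] -> 6
  [24, -23, 38, 33, 12, 44, 13] -> [44, 38, 33, 24, 13, 12, -23] -> [42, 36, 31, 22, 11, 10, -25] -> [42, 36, 31, 22, 11, 10, -25] -> [31, 11, -25] -> 3
  [-5, -25, -1, -35, 29, -14] -> [29, -1, -5, -14, -25, -35] -> [27, -3, -7, -16, -27, -37] -> [27, -3, -7, -16, -27, -37] -> [27, -3, -7, -27, -37] -> 5
  [43, 5, -10, 7] -> [43, 7, 5, -10] -> [41, 5, 3, -12] -> [41, 5, 3, -12] -> [41, 5, 3] -> 3
  [-37, -37, -10, 19] -> [19, -10, -37, -37] -> [17, -12, -39, -39] -> [17, -12, -39] -> [17, -39] -> 2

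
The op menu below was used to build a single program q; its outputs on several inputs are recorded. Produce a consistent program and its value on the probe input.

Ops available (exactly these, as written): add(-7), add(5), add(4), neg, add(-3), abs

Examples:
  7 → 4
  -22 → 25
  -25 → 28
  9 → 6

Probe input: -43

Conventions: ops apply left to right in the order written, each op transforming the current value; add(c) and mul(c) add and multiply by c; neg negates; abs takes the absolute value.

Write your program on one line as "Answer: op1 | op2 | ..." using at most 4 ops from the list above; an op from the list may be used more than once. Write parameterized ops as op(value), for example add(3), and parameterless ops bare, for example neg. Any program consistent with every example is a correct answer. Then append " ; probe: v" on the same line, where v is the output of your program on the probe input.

add(-3) | neg | abs ; probe: 46

Check, running the answer program on each example:
  7 -> 4 -> -4 -> 4
  -22 -> -25 -> 25 -> 25
  -25 -> -28 -> 28 -> 28
  9 -> 6 -> -6 -> 6
  probe: -43 -> -46 -> 46 -> 46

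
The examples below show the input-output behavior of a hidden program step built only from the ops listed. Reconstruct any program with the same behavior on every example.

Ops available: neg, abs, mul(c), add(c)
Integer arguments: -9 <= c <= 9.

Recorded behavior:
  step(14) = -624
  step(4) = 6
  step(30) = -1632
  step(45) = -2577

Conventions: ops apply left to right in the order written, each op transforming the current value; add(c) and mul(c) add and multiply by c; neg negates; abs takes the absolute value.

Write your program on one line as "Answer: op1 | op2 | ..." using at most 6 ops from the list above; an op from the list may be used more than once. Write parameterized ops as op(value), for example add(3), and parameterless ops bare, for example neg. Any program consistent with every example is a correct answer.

add(-4) | mul(-9) | abs | mul(-7) | add(6)

Check, running the answer program on each example:
  14 -> 10 -> -90 -> 90 -> -630 -> -624
  4 -> 0 -> 0 -> 0 -> 0 -> 6
  30 -> 26 -> -234 -> 234 -> -1638 -> -1632
  45 -> 41 -> -369 -> 369 -> -2583 -> -2577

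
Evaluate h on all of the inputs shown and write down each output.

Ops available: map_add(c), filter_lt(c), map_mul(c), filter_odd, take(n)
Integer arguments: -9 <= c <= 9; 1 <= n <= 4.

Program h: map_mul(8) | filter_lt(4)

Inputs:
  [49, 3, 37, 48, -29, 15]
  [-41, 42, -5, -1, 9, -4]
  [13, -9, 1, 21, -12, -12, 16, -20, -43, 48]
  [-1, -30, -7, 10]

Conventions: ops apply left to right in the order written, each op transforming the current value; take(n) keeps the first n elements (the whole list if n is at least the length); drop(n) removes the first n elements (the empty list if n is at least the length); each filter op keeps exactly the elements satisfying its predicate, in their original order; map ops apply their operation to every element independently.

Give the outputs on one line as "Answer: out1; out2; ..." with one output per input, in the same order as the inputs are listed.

[-232]; [-328, -40, -8, -32]; [-72, -96, -96, -160, -344]; [-8, -240, -56]

Execution, op by op:
  [49, 3, 37, 48, -29, 15] -> [392, 24, 296, 384, -232, 120] -> [-232]
  [-41, 42, -5, -1, 9, -4] -> [-328, 336, -40, -8, 72, -32] -> [-328, -40, -8, -32]
  [13, -9, 1, 21, -12, -12, 16, -20, -43, 48] -> [104, -72, 8, 168, -96, -96, 128, -160, -344, 384] -> [-72, -96, -96, -160, -344]
  [-1, -30, -7, 10] -> [-8, -240, -56, 80] -> [-8, -240, -56]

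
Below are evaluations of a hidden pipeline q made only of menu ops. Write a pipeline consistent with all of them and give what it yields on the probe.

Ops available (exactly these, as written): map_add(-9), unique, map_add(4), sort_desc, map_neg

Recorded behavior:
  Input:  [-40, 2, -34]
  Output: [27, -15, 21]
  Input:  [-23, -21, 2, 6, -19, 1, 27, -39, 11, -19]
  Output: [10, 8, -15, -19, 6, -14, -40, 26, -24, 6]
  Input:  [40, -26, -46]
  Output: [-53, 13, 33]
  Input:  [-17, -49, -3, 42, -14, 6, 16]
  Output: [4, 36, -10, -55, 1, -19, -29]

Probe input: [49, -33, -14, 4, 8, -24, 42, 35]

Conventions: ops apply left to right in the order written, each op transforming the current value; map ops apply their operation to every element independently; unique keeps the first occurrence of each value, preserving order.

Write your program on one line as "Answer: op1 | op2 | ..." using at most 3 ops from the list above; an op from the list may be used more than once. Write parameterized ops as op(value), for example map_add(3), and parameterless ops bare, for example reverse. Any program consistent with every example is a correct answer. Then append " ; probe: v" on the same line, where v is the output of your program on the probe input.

map_add(4) | map_neg | map_add(-9) ; probe: [-62, 20, 1, -17, -21, 11, -55, -48]

Check, running the answer program on each example:
  [-40, 2, -34] -> [-36, 6, -30] -> [36, -6, 30] -> [27, -15, 21]
  [-23, -21, 2, 6, -19, 1, 27, -39, 11, -19] -> [-19, -17, 6, 10, -15, 5, 31, -35, 15, -15] -> [19, 17, -6, -10, 15, -5, -31, 35, -15, 15] -> [10, 8, -15, -19, 6, -14, -40, 26, -24, 6]
  [40, -26, -46] -> [44, -22, -42] -> [-44, 22, 42] -> [-53, 13, 33]
  [-17, -49, -3, 42, -14, 6, 16] -> [-13, -45, 1, 46, -10, 10, 20] -> [13, 45, -1, -46, 10, -10, -20] -> [4, 36, -10, -55, 1, -19, -29]
  probe: [49, -33, -14, 4, 8, -24, 42, 35] -> [53, -29, -10, 8, 12, -20, 46, 39] -> [-53, 29, 10, -8, -12, 20, -46, -39] -> [-62, 20, 1, -17, -21, 11, -55, -48]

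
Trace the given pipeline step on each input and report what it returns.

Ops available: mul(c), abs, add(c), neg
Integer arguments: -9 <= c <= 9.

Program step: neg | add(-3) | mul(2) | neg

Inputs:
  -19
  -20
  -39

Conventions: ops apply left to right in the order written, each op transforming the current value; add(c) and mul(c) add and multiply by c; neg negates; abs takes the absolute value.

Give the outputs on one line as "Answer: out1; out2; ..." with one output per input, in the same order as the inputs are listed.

Execution, op by op:
  -19 -> 19 -> 16 -> 32 -> -32
  -20 -> 20 -> 17 -> 34 -> -34
  -39 -> 39 -> 36 -> 72 -> -72

-32; -34; -72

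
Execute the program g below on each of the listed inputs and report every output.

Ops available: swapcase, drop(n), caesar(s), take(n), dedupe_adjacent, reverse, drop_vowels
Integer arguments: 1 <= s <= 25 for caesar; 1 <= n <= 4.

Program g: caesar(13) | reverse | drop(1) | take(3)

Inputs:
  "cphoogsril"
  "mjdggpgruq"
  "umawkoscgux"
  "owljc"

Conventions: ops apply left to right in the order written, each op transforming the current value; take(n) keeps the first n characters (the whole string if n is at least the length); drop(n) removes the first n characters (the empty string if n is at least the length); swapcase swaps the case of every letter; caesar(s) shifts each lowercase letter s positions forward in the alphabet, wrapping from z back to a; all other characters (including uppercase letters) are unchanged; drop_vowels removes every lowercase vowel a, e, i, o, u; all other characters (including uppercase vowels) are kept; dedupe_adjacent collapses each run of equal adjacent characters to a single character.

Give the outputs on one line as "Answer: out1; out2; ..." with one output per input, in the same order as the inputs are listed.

"vef"; "het"; "htp"; "wyj"

Execution, op by op:
  "cphoogsril" -> "pcubbtfevy" -> "yveftbbucp" -> "veftbbucp" -> "vef"
  "mjdggpgruq" -> "zwqttctehd" -> "dhetcttqwz" -> "hetcttqwz" -> "het"
  "umawkoscgux" -> "hznjxbfpthk" -> "khtpfbxjnzh" -> "htpfbxjnzh" -> "htp"
  "owljc" -> "bjywp" -> "pwyjb" -> "wyjb" -> "wyj"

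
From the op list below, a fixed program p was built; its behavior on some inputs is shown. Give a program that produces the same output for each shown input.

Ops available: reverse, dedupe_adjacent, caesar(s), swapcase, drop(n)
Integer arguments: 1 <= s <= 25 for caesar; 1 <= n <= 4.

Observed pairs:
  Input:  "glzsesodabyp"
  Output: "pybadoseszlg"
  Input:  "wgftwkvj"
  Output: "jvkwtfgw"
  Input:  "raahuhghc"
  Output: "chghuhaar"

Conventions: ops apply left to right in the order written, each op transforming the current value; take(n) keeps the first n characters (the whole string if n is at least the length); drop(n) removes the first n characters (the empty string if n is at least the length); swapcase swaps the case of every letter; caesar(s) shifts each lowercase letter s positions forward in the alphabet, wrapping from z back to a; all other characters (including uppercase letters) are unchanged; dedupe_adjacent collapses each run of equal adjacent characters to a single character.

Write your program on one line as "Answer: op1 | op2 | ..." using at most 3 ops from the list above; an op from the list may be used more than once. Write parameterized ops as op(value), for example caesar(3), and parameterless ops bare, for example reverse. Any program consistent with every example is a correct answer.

swapcase | reverse | swapcase

Check, running the answer program on each example:
  "glzsesodabyp" -> "GLZSESODABYP" -> "PYBADOSESZLG" -> "pybadoseszlg"
  "wgftwkvj" -> "WGFTWKVJ" -> "JVKWTFGW" -> "jvkwtfgw"
  "raahuhghc" -> "RAAHUHGHC" -> "CHGHUHAAR" -> "chghuhaar"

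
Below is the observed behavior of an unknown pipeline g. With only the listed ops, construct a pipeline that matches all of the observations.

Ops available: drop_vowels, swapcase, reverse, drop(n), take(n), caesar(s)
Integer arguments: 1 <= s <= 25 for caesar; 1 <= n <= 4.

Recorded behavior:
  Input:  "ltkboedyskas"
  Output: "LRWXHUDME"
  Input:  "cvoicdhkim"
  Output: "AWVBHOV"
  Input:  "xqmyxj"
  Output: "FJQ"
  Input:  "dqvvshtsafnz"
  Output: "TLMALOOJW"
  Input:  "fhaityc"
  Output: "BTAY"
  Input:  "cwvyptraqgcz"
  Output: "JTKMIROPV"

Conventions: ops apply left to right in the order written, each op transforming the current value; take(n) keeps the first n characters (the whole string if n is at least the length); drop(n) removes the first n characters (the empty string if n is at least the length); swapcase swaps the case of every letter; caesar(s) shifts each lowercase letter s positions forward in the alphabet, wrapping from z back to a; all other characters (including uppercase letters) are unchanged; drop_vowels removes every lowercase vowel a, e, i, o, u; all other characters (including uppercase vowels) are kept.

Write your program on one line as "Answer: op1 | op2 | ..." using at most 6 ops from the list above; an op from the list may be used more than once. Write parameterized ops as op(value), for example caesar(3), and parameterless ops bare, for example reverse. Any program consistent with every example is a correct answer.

reverse | caesar(8) | drop(3) | caesar(11) | swapcase

Check, running the answer program on each example:
  "ltkboedyskas" -> "saksydeobktl" -> "aisaglmwjsbt" -> "aglmwjsbt" -> "lrwxhudme" -> "LRWXHUDME"
  "cvoicdhkim" -> "mikhdciovc" -> "uqsplkqwdk" -> "plkqwdk" -> "awvbhov" -> "AWVBHOV"
  "xqmyxj" -> "jxymqx" -> "rfguyf" -> "uyf" -> "fjq" -> "FJQ"
  "dqvvshtsafnz" -> "znfasthsvvqd" -> "hvniabpaddyl" -> "iabpaddyl" -> "tlmaloojw" -> "TLMALOOJW"
  "fhaityc" -> "cytiahf" -> "kgbqipn" -> "qipn" -> "btay" -> "BTAY"
  "cwvyptraqgcz" -> "zcgqartpyvwc" -> "hkoyizbxgdek" -> "yizbxgdek" -> "jtkmiropv" -> "JTKMIROPV"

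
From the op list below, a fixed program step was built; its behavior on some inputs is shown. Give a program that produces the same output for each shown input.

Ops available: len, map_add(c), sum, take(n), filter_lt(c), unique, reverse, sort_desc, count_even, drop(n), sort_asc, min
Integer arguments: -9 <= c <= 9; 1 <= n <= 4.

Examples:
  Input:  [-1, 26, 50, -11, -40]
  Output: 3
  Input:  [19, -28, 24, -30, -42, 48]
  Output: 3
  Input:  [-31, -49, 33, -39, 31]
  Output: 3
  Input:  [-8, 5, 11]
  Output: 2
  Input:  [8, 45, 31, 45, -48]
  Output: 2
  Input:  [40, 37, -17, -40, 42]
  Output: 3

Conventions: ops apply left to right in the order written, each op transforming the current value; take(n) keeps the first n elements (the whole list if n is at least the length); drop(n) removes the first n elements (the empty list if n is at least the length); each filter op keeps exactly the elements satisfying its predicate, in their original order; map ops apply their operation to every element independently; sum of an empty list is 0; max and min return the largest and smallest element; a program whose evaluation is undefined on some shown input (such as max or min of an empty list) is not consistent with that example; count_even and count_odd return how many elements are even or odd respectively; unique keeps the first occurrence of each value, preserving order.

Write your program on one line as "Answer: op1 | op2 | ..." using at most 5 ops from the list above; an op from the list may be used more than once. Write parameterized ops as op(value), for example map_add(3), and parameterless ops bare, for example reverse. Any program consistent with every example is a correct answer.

drop(1) | take(3) | unique | reverse | len

Check, running the answer program on each example:
  [-1, 26, 50, -11, -40] -> [26, 50, -11, -40] -> [26, 50, -11] -> [26, 50, -11] -> [-11, 50, 26] -> 3
  [19, -28, 24, -30, -42, 48] -> [-28, 24, -30, -42, 48] -> [-28, 24, -30] -> [-28, 24, -30] -> [-30, 24, -28] -> 3
  [-31, -49, 33, -39, 31] -> [-49, 33, -39, 31] -> [-49, 33, -39] -> [-49, 33, -39] -> [-39, 33, -49] -> 3
  [-8, 5, 11] -> [5, 11] -> [5, 11] -> [5, 11] -> [11, 5] -> 2
  [8, 45, 31, 45, -48] -> [45, 31, 45, -48] -> [45, 31, 45] -> [45, 31] -> [31, 45] -> 2
  [40, 37, -17, -40, 42] -> [37, -17, -40, 42] -> [37, -17, -40] -> [37, -17, -40] -> [-40, -17, 37] -> 3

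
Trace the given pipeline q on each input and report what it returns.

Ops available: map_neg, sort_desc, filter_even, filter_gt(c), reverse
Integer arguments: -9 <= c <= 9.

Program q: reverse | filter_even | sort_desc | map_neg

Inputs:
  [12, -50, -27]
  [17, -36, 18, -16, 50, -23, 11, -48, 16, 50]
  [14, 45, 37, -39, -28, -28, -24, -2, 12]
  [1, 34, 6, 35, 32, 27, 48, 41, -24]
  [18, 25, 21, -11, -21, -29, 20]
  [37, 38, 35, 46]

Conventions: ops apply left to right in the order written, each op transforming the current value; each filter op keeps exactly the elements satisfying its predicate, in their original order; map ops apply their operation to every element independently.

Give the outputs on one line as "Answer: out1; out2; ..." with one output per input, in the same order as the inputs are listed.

[-12, 50]; [-50, -50, -18, -16, 16, 36, 48]; [-14, -12, 2, 24, 28, 28]; [-48, -34, -32, -6, 24]; [-20, -18]; [-46, -38]

Execution, op by op:
  [12, -50, -27] -> [-27, -50, 12] -> [-50, 12] -> [12, -50] -> [-12, 50]
  [17, -36, 18, -16, 50, -23, 11, -48, 16, 50] -> [50, 16, -48, 11, -23, 50, -16, 18, -36, 17] -> [50, 16, -48, 50, -16, 18, -36] -> [50, 50, 18, 16, -16, -36, -48] -> [-50, -50, -18, -16, 16, 36, 48]
  [14, 45, 37, -39, -28, -28, -24, -2, 12] -> [12, -2, -24, -28, -28, -39, 37, 45, 14] -> [12, -2, -24, -28, -28, 14] -> [14, 12, -2, -24, -28, -28] -> [-14, -12, 2, 24, 28, 28]
  [1, 34, 6, 35, 32, 27, 48, 41, -24] -> [-24, 41, 48, 27, 32, 35, 6, 34, 1] -> [-24, 48, 32, 6, 34] -> [48, 34, 32, 6, -24] -> [-48, -34, -32, -6, 24]
  [18, 25, 21, -11, -21, -29, 20] -> [20, -29, -21, -11, 21, 25, 18] -> [20, 18] -> [20, 18] -> [-20, -18]
  [37, 38, 35, 46] -> [46, 35, 38, 37] -> [46, 38] -> [46, 38] -> [-46, -38]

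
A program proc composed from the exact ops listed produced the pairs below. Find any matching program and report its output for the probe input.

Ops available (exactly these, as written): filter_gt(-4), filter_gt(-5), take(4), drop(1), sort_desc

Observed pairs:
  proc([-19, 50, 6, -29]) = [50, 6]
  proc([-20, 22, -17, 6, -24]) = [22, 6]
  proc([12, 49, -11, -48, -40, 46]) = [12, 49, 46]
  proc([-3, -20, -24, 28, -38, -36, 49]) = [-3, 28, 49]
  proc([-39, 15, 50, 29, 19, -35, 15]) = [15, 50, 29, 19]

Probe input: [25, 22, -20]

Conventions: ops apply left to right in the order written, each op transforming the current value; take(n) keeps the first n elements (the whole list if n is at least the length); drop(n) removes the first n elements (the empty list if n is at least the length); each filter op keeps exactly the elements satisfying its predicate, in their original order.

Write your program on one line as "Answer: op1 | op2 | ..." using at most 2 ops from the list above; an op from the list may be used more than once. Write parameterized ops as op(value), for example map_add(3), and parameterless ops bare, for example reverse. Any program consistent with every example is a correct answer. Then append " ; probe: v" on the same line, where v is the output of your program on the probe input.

filter_gt(-4) | take(4) ; probe: [25, 22]

Check, running the answer program on each example:
  [-19, 50, 6, -29] -> [50, 6] -> [50, 6]
  [-20, 22, -17, 6, -24] -> [22, 6] -> [22, 6]
  [12, 49, -11, -48, -40, 46] -> [12, 49, 46] -> [12, 49, 46]
  [-3, -20, -24, 28, -38, -36, 49] -> [-3, 28, 49] -> [-3, 28, 49]
  [-39, 15, 50, 29, 19, -35, 15] -> [15, 50, 29, 19, 15] -> [15, 50, 29, 19]
  probe: [25, 22, -20] -> [25, 22] -> [25, 22]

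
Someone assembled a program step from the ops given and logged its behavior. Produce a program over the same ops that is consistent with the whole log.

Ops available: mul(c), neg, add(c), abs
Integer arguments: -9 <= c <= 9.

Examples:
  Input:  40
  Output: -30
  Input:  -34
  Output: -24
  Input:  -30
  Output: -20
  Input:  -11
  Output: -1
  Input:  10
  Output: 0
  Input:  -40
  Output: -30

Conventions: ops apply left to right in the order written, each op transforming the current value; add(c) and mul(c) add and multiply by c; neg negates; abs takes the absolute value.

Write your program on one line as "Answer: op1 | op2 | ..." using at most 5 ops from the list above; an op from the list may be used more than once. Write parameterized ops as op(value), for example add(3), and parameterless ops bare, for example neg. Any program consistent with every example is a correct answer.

abs | add(-2) | add(-8) | neg

Check, running the answer program on each example:
  40 -> 40 -> 38 -> 30 -> -30
  -34 -> 34 -> 32 -> 24 -> -24
  -30 -> 30 -> 28 -> 20 -> -20
  -11 -> 11 -> 9 -> 1 -> -1
  10 -> 10 -> 8 -> 0 -> 0
  -40 -> 40 -> 38 -> 30 -> -30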